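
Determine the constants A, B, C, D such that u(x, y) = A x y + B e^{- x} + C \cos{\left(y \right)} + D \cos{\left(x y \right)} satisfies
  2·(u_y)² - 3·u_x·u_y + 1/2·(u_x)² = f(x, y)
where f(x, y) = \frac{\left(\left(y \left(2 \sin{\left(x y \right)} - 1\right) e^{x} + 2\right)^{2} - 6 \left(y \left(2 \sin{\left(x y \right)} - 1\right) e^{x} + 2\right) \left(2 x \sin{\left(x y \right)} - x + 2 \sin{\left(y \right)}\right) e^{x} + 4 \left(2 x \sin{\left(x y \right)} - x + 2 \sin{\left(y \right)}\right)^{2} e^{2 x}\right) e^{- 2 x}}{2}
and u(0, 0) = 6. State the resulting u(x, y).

Answer: u(x, y) = x y + 2 \cos{\left(y \right)} + 2 \cos{\left(x y \right)} + 2 e^{- x}

Derivation:
Substitute the ansatz u = A x y + B e^{- x} + C \cos{\left(y \right)} + D \cos{\left(x y \right)} into the left-hand side.
Derivatives of the ansatz:
  u_y = A x - C \sin{\left(y \right)} - D x \sin{\left(x y \right)}
  u_x = A y - B e^{- x} - D y \sin{\left(x y \right)}
Term by term:
  2·(u_y)² = 2 A^{2} x^{2} - 4 A C x \sin{\left(y \right)} - 4 A D x^{2} \sin{\left(x y \right)} + 2 C^{2} \sin^{2}{\left(y \right)} + 4 C D x \sin{\left(y \right)} \sin{\left(x y \right)} + 2 D^{2} x^{2} \sin^{2}{\left(x y \right)}
  -3·u_x·u_y = - 3 A^{2} x y + 3 A B x e^{- x} + 3 A C y \sin{\left(y \right)} + 6 A D x y \sin{\left(x y \right)} - 3 B C e^{- x} \sin{\left(y \right)} - 3 B D x e^{- x} \sin{\left(x y \right)} - 3 C D y \sin{\left(y \right)} \sin{\left(x y \right)} - 3 D^{2} x y \sin^{2}{\left(x y \right)}
  1/2·(u_x)² = \frac{A^{2} y^{2}}{2} - A B y e^{- x} - A D y^{2} \sin{\left(x y \right)} + \frac{B^{2} e^{- 2 x}}{2} + B D y e^{- x} \sin{\left(x y \right)} + \frac{D^{2} y^{2} \sin^{2}{\left(x y \right)}}{2}
So the left-hand side equals
  2 A^{2} x^{2} - 3 A^{2} x y + \frac{A^{2} y^{2}}{2} + 3 A B x e^{- x} - A B y e^{- x} - 4 A C x \sin{\left(y \right)} + 3 A C y \sin{\left(y \right)} - 4 A D x^{2} \sin{\left(x y \right)} + 6 A D x y \sin{\left(x y \right)} - A D y^{2} \sin{\left(x y \right)} + \frac{B^{2} e^{- 2 x}}{2} - 3 B C e^{- x} \sin{\left(y \right)} - 3 B D x e^{- x} \sin{\left(x y \right)} + B D y e^{- x} \sin{\left(x y \right)} + 2 C^{2} \sin^{2}{\left(y \right)} + 4 C D x \sin{\left(y \right)} \sin{\left(x y \right)} - 3 C D y \sin{\left(y \right)} \sin{\left(x y \right)} + 2 D^{2} x^{2} \sin^{2}{\left(x y \right)} - 3 D^{2} x y \sin^{2}{\left(x y \right)} + \frac{D^{2} y^{2} \sin^{2}{\left(x y \right)}}{2}
This must equal f(x, y) identically; expanded, f = 8 x^{2} \sin^{2}{\left(x y \right)} - 8 x^{2} \sin{\left(x y \right)} + 2 x^{2} - 12 x y \sin^{2}{\left(x y \right)} + 12 x y \sin{\left(x y \right)} - 3 x y + 16 x \sin{\left(y \right)} \sin{\left(x y \right)} - 8 x \sin{\left(y \right)} - 12 x e^{- x} \sin{\left(x y \right)} + 6 x e^{- x} + 2 y^{2} \sin^{2}{\left(x y \right)} - 2 y^{2} \sin{\left(x y \right)} + \frac{y^{2}}{2} - 12 y \sin{\left(y \right)} \sin{\left(x y \right)} + 6 y \sin{\left(y \right)} + 4 y e^{- x} \sin{\left(x y \right)} - 2 y e^{- x} + 8 \sin^{2}{\left(y \right)} - 12 e^{- x} \sin{\left(y \right)} + 2 e^{- 2 x}.
Matching coefficients of the independent functions:
(each divided by its leading coefficient; functions giving the same equation are listed together)
  [x^{2}, y^{2}, x y]:  A^{2} - 1 = 0
  [x e^{- x}, y e^{- x}]:  A B - 2 = 0
  [x \sin{\left(y \right)}, y \sin{\left(y \right)}]:  A C - 2 = 0
  [x^{2} \sin{\left(x y \right)}, y^{2} \sin{\left(x y \right)}, x y \sin{\left(x y \right)}]:  A D - 2 = 0
  [x^{2} \sin^{2}{\left(x y \right)}, y^{2} \sin^{2}{\left(x y \right)}, x y \sin^{2}{\left(x y \right)}]:  D^{2} - 4 = 0
  [e^{- x} \sin{\left(y \right)}]:  B C - 4 = 0
  [x e^{- x} \sin{\left(x y \right)}, y e^{- x} \sin{\left(x y \right)}]:  B D - 4 = 0
  [x \sin{\left(y \right)} \sin{\left(x y \right)}, y \sin{\left(y \right)} \sin{\left(x y \right)}]:  C D - 4 = 0
  [e^{- 2 x}]:  B^{2} - 4 = 0
  [\sin^{2}{\left(y \right)}]:  C^{2} - 4 = 0
These equations allow (A, B, C, D) = (-1, -2, -2, -2) or (1, 2, 2, 2).
Impose the point condition(s):
  u(0, 0) = 6  ⟹  B + C + D = 6
Only A = 1, B = 2, C = 2, D = 2 satisfies everything.
Hence u(x, y) = x y + 2 \cos{\left(y \right)} + 2 \cos{\left(x y \right)} + 2 e^{- x}.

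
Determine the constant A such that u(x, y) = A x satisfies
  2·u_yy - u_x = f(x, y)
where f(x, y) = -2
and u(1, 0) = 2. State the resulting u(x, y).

Substitute the ansatz u = A x into the left-hand side.
Derivatives of the ansatz:
  u_yy = 0
  u_x = A
Term by term:
  2·u_yy = 0
  -u_x = - A
So the left-hand side equals
  - A
This must equal f(x, y) = -2 identically.
Matching coefficients of the independent functions:
  [constant term]:  - A = -2
Solving: A = 2.
Check against the point condition:
  u(1, 0) = 2  ⟹  A = 2  ✓
Hence u(x, y) = 2 x.

Answer: u(x, y) = 2 x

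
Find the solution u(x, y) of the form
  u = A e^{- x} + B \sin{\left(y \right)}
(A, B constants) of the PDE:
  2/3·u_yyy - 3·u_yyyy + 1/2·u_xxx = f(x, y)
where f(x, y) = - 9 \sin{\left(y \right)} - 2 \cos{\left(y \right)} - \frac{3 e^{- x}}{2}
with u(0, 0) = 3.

Substitute the ansatz u = A e^{- x} + B \sin{\left(y \right)} into the left-hand side.
Derivatives of the ansatz:
  u_yyy = - B \cos{\left(y \right)}
  u_yyyy = B \sin{\left(y \right)}
  u_xxx = - A e^{- x}
Term by term:
  2/3·u_yyy = - \frac{2 B \cos{\left(y \right)}}{3}
  -3·u_yyyy = - 3 B \sin{\left(y \right)}
  1/2·u_xxx = - \frac{A e^{- x}}{2}
So the left-hand side equals
  - \frac{A e^{- x}}{2} - 3 B \sin{\left(y \right)} - \frac{2 B \cos{\left(y \right)}}{3}
This must equal f(x, y) = - 9 \sin{\left(y \right)} - 2 \cos{\left(y \right)} - \frac{3 e^{- x}}{2} identically.
Matching coefficients of the independent functions:
  [e^{- x}]:  - \frac{A}{2} = - \frac{3}{2}
  [\sin{\left(y \right)}]:  - 3 B = -9
  [\cos{\left(y \right)}]:  - \frac{2 B}{3} = -2
Solving: A = 3, B = 3.
Check against the point condition:
  u(0, 0) = 3  ⟹  A = 3  ✓
Hence u(x, y) = 3 \sin{\left(y \right)} + 3 e^{- x}.

Answer: u(x, y) = 3 \sin{\left(y \right)} + 3 e^{- x}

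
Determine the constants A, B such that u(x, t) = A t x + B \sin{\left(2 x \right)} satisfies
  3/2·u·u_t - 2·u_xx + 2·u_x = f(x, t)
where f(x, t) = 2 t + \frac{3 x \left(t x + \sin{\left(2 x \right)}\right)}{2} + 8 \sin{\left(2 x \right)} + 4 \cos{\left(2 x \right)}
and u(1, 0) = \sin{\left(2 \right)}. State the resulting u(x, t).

Substitute the ansatz u = A t x + B \sin{\left(2 x \right)} into the left-hand side.
Derivatives of the ansatz:
  u_t = A x
  u_xx = - 4 B \sin{\left(2 x \right)}
  u_x = A t + 2 B \cos{\left(2 x \right)}
Term by term:
  3/2·u·u_t = \frac{3 A^{2} t x^{2}}{2} + \frac{3 A B x \sin{\left(2 x \right)}}{2}
  -2·u_xx = 8 B \sin{\left(2 x \right)}
  2·u_x = 2 A t + 4 B \cos{\left(2 x \right)}
So the left-hand side equals
  \frac{3 A^{2} t x^{2}}{2} + \frac{3 A B x \sin{\left(2 x \right)}}{2} + 2 A t + 8 B \sin{\left(2 x \right)} + 4 B \cos{\left(2 x \right)}
This must equal f(x, t) identically; expanded, f = \frac{3 t x^{2}}{2} + 2 t + \frac{3 x \sin{\left(2 x \right)}}{2} + 8 \sin{\left(2 x \right)} + 4 \cos{\left(2 x \right)}.
Matching coefficients of the independent functions:
  [t]:  2 A = 2
  [t x^{2}]:  \frac{3 A^{2}}{2} = \frac{3}{2}
  [x \sin{\left(2 x \right)}]:  \frac{3 A B}{2} = \frac{3}{2}
  [\sin{\left(2 x \right)}]:  8 B = 8
  [\cos{\left(2 x \right)}]:  4 B = 4
Solving: A = 1, B = 1.
Check against the point condition:
  u(1, 0) = \sin{\left(2 \right)}  ⟹  B \sin{\left(2 \right)} = \sin{\left(2 \right)}  ✓
Hence u(x, t) = t x + \sin{\left(2 x \right)}.

Answer: u(x, t) = t x + \sin{\left(2 x \right)}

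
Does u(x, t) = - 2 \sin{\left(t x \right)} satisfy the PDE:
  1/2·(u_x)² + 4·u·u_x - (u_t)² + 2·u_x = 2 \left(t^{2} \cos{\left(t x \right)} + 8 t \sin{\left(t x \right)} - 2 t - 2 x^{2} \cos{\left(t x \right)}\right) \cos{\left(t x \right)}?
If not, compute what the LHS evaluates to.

Evaluate each term of the left-hand side for u = - 2 \sin{\left(t x \right)}.
Derivatives:
  u_x = - 2 t \cos{\left(t x \right)}
  u_t = - 2 x \cos{\left(t x \right)}
Terms:
  1/2·(u_x)² = 2 t^{2} \cos^{2}{\left(t x \right)}
  4·u·u_x = 8 t \sin{\left(2 t x \right)}
  -(u_t)² = - 4 x^{2} \cos^{2}{\left(t x \right)}
  2·u_x = - 4 t \cos{\left(t x \right)}
Sum: LHS = 2 \left(t^{2} \cos{\left(t x \right)} + 8 t \sin{\left(t x \right)} - 2 t - 2 x^{2} \cos{\left(t x \right)}\right) \cos{\left(t x \right)}
This is exactly the given right-hand side, so u is a solution.

Answer: Yes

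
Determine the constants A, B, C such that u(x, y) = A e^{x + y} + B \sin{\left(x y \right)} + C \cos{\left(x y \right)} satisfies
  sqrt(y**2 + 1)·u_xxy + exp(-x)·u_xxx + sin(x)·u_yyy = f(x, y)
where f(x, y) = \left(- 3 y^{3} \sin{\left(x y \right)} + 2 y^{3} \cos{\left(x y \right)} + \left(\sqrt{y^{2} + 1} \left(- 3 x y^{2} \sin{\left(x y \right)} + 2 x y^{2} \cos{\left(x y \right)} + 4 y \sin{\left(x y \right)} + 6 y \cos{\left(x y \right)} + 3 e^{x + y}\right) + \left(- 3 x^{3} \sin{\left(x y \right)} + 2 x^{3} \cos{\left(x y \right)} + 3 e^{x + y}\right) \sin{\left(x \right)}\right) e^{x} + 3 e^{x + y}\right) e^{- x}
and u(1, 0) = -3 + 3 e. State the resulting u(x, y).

Answer: u(x, y) = 3 e^{x + y} - 2 \sin{\left(x y \right)} - 3 \cos{\left(x y \right)}

Derivation:
Substitute the ansatz u = A e^{x + y} + B \sin{\left(x y \right)} + C \cos{\left(x y \right)} into the left-hand side.
Derivatives of the ansatz:
  u_xxy = A e^{x} e^{y} - B x y^{2} \cos{\left(x y \right)} - 2 B y \sin{\left(x y \right)} + C x y^{2} \sin{\left(x y \right)} - 2 C y \cos{\left(x y \right)}
  u_xxx = A e^{x} e^{y} - B y^{3} \cos{\left(x y \right)} + C y^{3} \sin{\left(x y \right)}
  u_yyy = A e^{x} e^{y} - B x^{3} \cos{\left(x y \right)} + C x^{3} \sin{\left(x y \right)}
Term by term:
  sqrt(y**2 + 1)·u_xxy = A \sqrt{y^{2} + 1} e^{x} e^{y} - B x y^{2} \sqrt{y^{2} + 1} \cos{\left(x y \right)} - 2 B y \sqrt{y^{2} + 1} \sin{\left(x y \right)} + C x y^{2} \sqrt{y^{2} + 1} \sin{\left(x y \right)} - 2 C y \sqrt{y^{2} + 1} \cos{\left(x y \right)}
  exp(-x)·u_xxx = A e^{y} - B y^{3} e^{- x} \cos{\left(x y \right)} + C y^{3} e^{- x} \sin{\left(x y \right)}
  sin(x)·u_yyy = A e^{x} e^{y} \sin{\left(x \right)} - B x^{3} \sin{\left(x \right)} \cos{\left(x y \right)} + C x^{3} \sin{\left(x \right)} \sin{\left(x y \right)}
So the left-hand side equals
  A \sqrt{y^{2} + 1} e^{x} e^{y} + A e^{x} e^{y} \sin{\left(x \right)} + A e^{y} - B x^{3} \sin{\left(x \right)} \cos{\left(x y \right)} - B x y^{2} \sqrt{y^{2} + 1} \cos{\left(x y \right)} - B y^{3} e^{- x} \cos{\left(x y \right)} - 2 B y \sqrt{y^{2} + 1} \sin{\left(x y \right)} + C x^{3} \sin{\left(x \right)} \sin{\left(x y \right)} + C x y^{2} \sqrt{y^{2} + 1} \sin{\left(x y \right)} + C y^{3} e^{- x} \sin{\left(x y \right)} - 2 C y \sqrt{y^{2} + 1} \cos{\left(x y \right)}
This must equal f(x, y) identically; expanded, f = - 3 x^{3} \sin{\left(x \right)} \sin{\left(x y \right)} + 2 x^{3} \sin{\left(x \right)} \cos{\left(x y \right)} - 3 x y^{2} \sqrt{y^{2} + 1} \sin{\left(x y \right)} + 2 x y^{2} \sqrt{y^{2} + 1} \cos{\left(x y \right)} - 3 y^{3} e^{- x} \sin{\left(x y \right)} + 2 y^{3} e^{- x} \cos{\left(x y \right)} + 4 y \sqrt{y^{2} + 1} \sin{\left(x y \right)} + 6 y \sqrt{y^{2} + 1} \cos{\left(x y \right)} + 3 \sqrt{y^{2} + 1} e^{x} e^{y} + 3 e^{x} e^{y} \sin{\left(x \right)} + 3 e^{y}.
Matching coefficients of the independent functions:
  [x^{3} \sin{\left(x \right)} \sin{\left(x y \right)}, y^{3} e^{- x} \sin{\left(x y \right)}, x y^{2} \sqrt{y^{2} + 1} \sin{\left(x y \right)}]:  C = -3
  [x^{3} \sin{\left(x \right)} \cos{\left(x y \right)}, y^{3} e^{- x} \cos{\left(x y \right)}, x y^{2} \sqrt{y^{2} + 1} \cos{\left(x y \right)}]:  - B = 2
  [y \sqrt{y^{2} + 1} \sin{\left(x y \right)}]:  - 2 B = 4
  [y \sqrt{y^{2} + 1} \cos{\left(x y \right)}]:  - 2 C = 6
  [\sqrt{y^{2} + 1} e^{x} e^{y}, e^{x} e^{y} \sin{\left(x \right)}, e^{y}]:  A = 3
Solving: A = 3, B = -2, C = -3.
Check against the point condition:
  u(1, 0) = -3 + 3 e  ⟹  e A + C = -3 + 3 e  ✓
Hence u(x, y) = 3 e^{x + y} - 2 \sin{\left(x y \right)} - 3 \cos{\left(x y \right)}.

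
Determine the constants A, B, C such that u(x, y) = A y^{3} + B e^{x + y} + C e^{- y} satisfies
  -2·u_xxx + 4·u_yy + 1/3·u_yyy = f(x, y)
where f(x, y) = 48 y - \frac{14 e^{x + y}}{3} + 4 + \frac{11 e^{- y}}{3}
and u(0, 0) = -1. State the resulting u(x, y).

Substitute the ansatz u = A y^{3} + B e^{x + y} + C e^{- y} into the left-hand side.
Derivatives of the ansatz:
  u_xxx = B e^{x} e^{y}
  u_yy = 6 A y + B e^{x} e^{y} + C e^{- y}
  u_yyy = 6 A + B e^{x} e^{y} - C e^{- y}
Term by term:
  -2·u_xxx = - 2 B e^{x} e^{y}
  4·u_yy = 24 A y + 4 B e^{x} e^{y} + 4 C e^{- y}
  1/3·u_yyy = 2 A + \frac{B e^{x} e^{y}}{3} - \frac{C e^{- y}}{3}
So the left-hand side equals
  24 A y + 2 A + \frac{7 B e^{x} e^{y}}{3} + \frac{11 C e^{- y}}{3}
This must equal f(x, y) identically; expanded, f = 48 y - \frac{14 e^{x} e^{y}}{3} + 4 + \frac{11 e^{- y}}{3}.
Matching coefficients of the independent functions:
  [constant term]:  2 A = 4
  [y]:  24 A = 48
  [e^{x} e^{y}]:  \frac{7 B}{3} = - \frac{14}{3}
  [e^{- y}]:  \frac{11 C}{3} = \frac{11}{3}
Solving: A = 2, B = -2, C = 1.
Check against the point condition:
  u(0, 0) = -1  ⟹  B + C = -1  ✓
Hence u(x, y) = 2 y^{3} - 2 e^{x + y} + e^{- y}.

Answer: u(x, y) = 2 y^{3} - 2 e^{x + y} + e^{- y}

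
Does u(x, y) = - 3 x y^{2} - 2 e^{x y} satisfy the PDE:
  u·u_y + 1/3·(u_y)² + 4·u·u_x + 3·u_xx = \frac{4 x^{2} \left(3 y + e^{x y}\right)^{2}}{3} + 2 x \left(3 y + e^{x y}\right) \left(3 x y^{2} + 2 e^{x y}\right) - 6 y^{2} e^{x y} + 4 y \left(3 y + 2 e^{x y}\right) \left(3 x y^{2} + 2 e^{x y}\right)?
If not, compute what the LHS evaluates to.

Evaluate each term of the left-hand side for u = - 3 x y^{2} - 2 e^{x y}.
Derivatives:
  u_y = - 6 x y - 2 x e^{x y}
  u_x = - 3 y^{2} - 2 y e^{x y}
  u_xx = - 2 y^{2} e^{x y}
Terms:
  u·u_y = 2 x \left(3 y + e^{x y}\right) \left(3 x y^{2} + 2 e^{x y}\right)
  1/3·(u_y)² = \frac{4 x^{2} \left(3 y + e^{x y}\right)^{2}}{3}
  4·u·u_x = 4 y \left(3 y + 2 e^{x y}\right) \left(3 x y^{2} + 2 e^{x y}\right)
  3·u_xx = - 6 y^{2} e^{x y}
Sum: LHS = \frac{4 x^{2} \left(3 y + e^{x y}\right)^{2}}{3} + 2 x \left(3 y + e^{x y}\right) \left(3 x y^{2} + 2 e^{x y}\right) - 6 y^{2} e^{x y} + 4 y \left(3 y + 2 e^{x y}\right) \left(3 x y^{2} + 2 e^{x y}\right)
This is exactly the given right-hand side, so u is a solution.

Answer: Yes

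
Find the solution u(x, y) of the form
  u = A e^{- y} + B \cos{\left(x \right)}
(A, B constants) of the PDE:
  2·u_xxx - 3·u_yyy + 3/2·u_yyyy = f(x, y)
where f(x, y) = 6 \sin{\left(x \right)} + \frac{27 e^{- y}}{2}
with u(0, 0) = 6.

Substitute the ansatz u = A e^{- y} + B \cos{\left(x \right)} into the left-hand side.
Derivatives of the ansatz:
  u_xxx = B \sin{\left(x \right)}
  u_yyy = - A e^{- y}
  u_yyyy = A e^{- y}
Term by term:
  2·u_xxx = 2 B \sin{\left(x \right)}
  -3·u_yyy = 3 A e^{- y}
  3/2·u_yyyy = \frac{3 A e^{- y}}{2}
So the left-hand side equals
  \frac{9 A e^{- y}}{2} + 2 B \sin{\left(x \right)}
This must equal f(x, y) = 6 \sin{\left(x \right)} + \frac{27 e^{- y}}{2} identically.
Matching coefficients of the independent functions:
  [e^{- y}]:  \frac{9 A}{2} = \frac{27}{2}
  [\sin{\left(x \right)}]:  2 B = 6
Solving: A = 3, B = 3.
Check against the point condition:
  u(0, 0) = 6  ⟹  A + B = 6  ✓
Hence u(x, y) = 3 \cos{\left(x \right)} + 3 e^{- y}.

Answer: u(x, y) = 3 \cos{\left(x \right)} + 3 e^{- y}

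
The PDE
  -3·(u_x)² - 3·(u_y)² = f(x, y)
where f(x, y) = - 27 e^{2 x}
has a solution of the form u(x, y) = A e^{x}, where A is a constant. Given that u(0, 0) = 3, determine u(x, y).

Answer: u(x, y) = 3 e^{x}

Derivation:
Substitute the ansatz u = A e^{x} into the left-hand side.
Derivatives of the ansatz:
  u_x = A e^{x}
  u_y = 0
Term by term:
  -3·(u_x)² = - 3 A^{2} e^{2 x}
  -3·(u_y)² = 0
So the left-hand side equals
  - 3 A^{2} e^{2 x}
This must equal f(x, y) = - 27 e^{2 x} identically.
Matching coefficients of the independent functions:
  [e^{2 x}]:  - 3 A^{2} = -27
These equations allow (A) = (-3) or (3).
Impose the point condition(s):
  u(0, 0) = 3  ⟹  A = 3
Only A = 3 satisfies everything.
Hence u(x, y) = 3 e^{x}.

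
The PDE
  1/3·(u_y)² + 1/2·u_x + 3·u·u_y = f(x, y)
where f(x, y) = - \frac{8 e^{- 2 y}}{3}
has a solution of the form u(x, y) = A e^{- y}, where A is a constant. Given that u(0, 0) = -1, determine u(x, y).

Substitute the ansatz u = A e^{- y} into the left-hand side.
Derivatives of the ansatz:
  u_y = - A e^{- y}
  u_x = 0
Term by term:
  1/3·(u_y)² = \frac{A^{2} e^{- 2 y}}{3}
  1/2·u_x = 0
  3·u·u_y = - 3 A^{2} e^{- 2 y}
So the left-hand side equals
  - \frac{8 A^{2} e^{- 2 y}}{3}
This must equal f(x, y) = - \frac{8 e^{- 2 y}}{3} identically.
Matching coefficients of the independent functions:
  [e^{- 2 y}]:  - \frac{8 A^{2}}{3} = - \frac{8}{3}
These equations allow (A) = (-1) or (1).
Impose the point condition(s):
  u(0, 0) = -1  ⟹  A = -1
Only A = -1 satisfies everything.
Hence u(x, y) = - e^{- y}.

Answer: u(x, y) = - e^{- y}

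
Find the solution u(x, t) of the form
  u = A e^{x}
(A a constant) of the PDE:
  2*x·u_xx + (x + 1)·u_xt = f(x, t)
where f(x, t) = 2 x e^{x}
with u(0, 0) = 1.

Answer: u(x, t) = e^{x}

Derivation:
Substitute the ansatz u = A e^{x} into the left-hand side.
Derivatives of the ansatz:
  u_xx = A e^{x}
  u_xt = 0
Term by term:
  2*x·u_xx = 2 A x e^{x}
  (x + 1)·u_xt = 0
So the left-hand side equals
  2 A x e^{x}
This must equal f(x, t) = 2 x e^{x} identically.
Matching coefficients of the independent functions:
  [x e^{x}]:  2 A = 2
Solving: A = 1.
Check against the point condition:
  u(0, 0) = 1  ⟹  A = 1  ✓
Hence u(x, t) = e^{x}.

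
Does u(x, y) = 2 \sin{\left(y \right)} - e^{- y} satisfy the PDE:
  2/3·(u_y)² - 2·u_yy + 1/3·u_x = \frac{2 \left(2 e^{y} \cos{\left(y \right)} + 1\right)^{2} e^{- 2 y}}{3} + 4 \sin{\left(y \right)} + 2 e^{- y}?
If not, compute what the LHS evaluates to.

Evaluate each term of the left-hand side for u = 2 \sin{\left(y \right)} - e^{- y}.
Derivatives:
  u_y = 2 \cos{\left(y \right)} + e^{- y}
  u_yy = - 2 \sin{\left(y \right)} - e^{- y}
  u_x = 0
Terms:
  2/3·(u_y)² = \frac{2 \left(2 e^{y} \cos{\left(y \right)} + 1\right)^{2} e^{- 2 y}}{3}
  -2·u_yy = 4 \sin{\left(y \right)} + 2 e^{- y}
  1/3·u_x = 0
Sum: LHS = \frac{2 \left(2 e^{y} \cos{\left(y \right)} + 1\right)^{2} e^{- 2 y}}{3} + 4 \sin{\left(y \right)} + 2 e^{- y}
This is exactly the given right-hand side, so u is a solution.

Answer: Yes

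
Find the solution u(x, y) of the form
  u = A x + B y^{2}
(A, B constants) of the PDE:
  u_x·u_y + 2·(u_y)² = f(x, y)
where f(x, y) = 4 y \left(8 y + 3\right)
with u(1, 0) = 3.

Substitute the ansatz u = A x + B y^{2} into the left-hand side.
Derivatives of the ansatz:
  u_x = A
  u_y = 2 B y
Term by term:
  u_x·u_y = 2 A B y
  2·(u_y)² = 8 B^{2} y^{2}
So the left-hand side equals
  2 A B y + 8 B^{2} y^{2}
This must equal f(x, y) identically; expanded, f = 32 y^{2} + 12 y.
Matching coefficients of the independent functions:
  [y]:  2 A B = 12
  [y^{2}]:  8 B^{2} = 32
These equations allow (A, B) = (-3, -2) or (3, 2).
Impose the point condition(s):
  u(1, 0) = 3  ⟹  A = 3
Only A = 3, B = 2 satisfies everything.
Hence u(x, y) = 3 x + 2 y^{2}.

Answer: u(x, y) = 3 x + 2 y^{2}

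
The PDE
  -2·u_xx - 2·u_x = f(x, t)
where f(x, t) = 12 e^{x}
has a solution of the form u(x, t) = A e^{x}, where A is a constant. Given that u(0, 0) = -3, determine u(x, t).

Substitute the ansatz u = A e^{x} into the left-hand side.
Derivatives of the ansatz:
  u_xx = A e^{x}
  u_x = A e^{x}
Term by term:
  -2·u_xx = - 2 A e^{x}
  -2·u_x = - 2 A e^{x}
So the left-hand side equals
  - 4 A e^{x}
This must equal f(x, t) = 12 e^{x} identically.
Matching coefficients of the independent functions:
  [e^{x}]:  - 4 A = 12
Solving: A = -3.
Check against the point condition:
  u(0, 0) = -3  ⟹  A = -3  ✓
Hence u(x, t) = - 3 e^{x}.

Answer: u(x, t) = - 3 e^{x}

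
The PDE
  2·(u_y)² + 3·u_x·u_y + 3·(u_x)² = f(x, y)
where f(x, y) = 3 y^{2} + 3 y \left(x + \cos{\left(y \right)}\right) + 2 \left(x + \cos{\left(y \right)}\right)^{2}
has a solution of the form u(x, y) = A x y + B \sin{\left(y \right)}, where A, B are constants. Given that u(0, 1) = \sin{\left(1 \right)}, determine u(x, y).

Substitute the ansatz u = A x y + B \sin{\left(y \right)} into the left-hand side.
Derivatives of the ansatz:
  u_y = A x + B \cos{\left(y \right)}
  u_x = A y
Term by term:
  2·(u_y)² = 2 A^{2} x^{2} + 4 A B x \cos{\left(y \right)} + 2 B^{2} \cos^{2}{\left(y \right)}
  3·u_x·u_y = 3 A^{2} x y + 3 A B y \cos{\left(y \right)}
  3·(u_x)² = 3 A^{2} y^{2}
So the left-hand side equals
  2 A^{2} x^{2} + 3 A^{2} x y + 3 A^{2} y^{2} + 4 A B x \cos{\left(y \right)} + 3 A B y \cos{\left(y \right)} + 2 B^{2} \cos^{2}{\left(y \right)}
This must equal f(x, y) identically; expanded, f = 2 x^{2} + 3 x y + 4 x \cos{\left(y \right)} + 3 y^{2} + 3 y \cos{\left(y \right)} + 2 \cos^{2}{\left(y \right)}.
Matching coefficients of the independent functions:
  [x^{2}]:  2 A^{2} = 2
  [y^{2}, x y]:  3 A^{2} = 3
  [x \cos{\left(y \right)}]:  4 A B = 4
  [y \cos{\left(y \right)}]:  3 A B = 3
  [\cos^{2}{\left(y \right)}]:  2 B^{2} = 2
These equations allow (A, B) = (-1, -1) or (1, 1).
Impose the point condition(s):
  u(0, 1) = \sin{\left(1 \right)}  ⟹  B \sin{\left(1 \right)} = \sin{\left(1 \right)}
Only A = 1, B = 1 satisfies everything.
Hence u(x, y) = x y + \sin{\left(y \right)}.

Answer: u(x, y) = x y + \sin{\left(y \right)}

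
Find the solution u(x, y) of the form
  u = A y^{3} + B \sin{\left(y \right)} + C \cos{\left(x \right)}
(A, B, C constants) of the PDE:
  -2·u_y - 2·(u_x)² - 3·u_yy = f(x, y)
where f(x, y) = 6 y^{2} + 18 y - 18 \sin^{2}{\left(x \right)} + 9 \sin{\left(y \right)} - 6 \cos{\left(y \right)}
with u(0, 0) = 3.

Substitute the ansatz u = A y^{3} + B \sin{\left(y \right)} + C \cos{\left(x \right)} into the left-hand side.
Derivatives of the ansatz:
  u_y = 3 A y^{2} + B \cos{\left(y \right)}
  u_x = - C \sin{\left(x \right)}
  u_yy = 6 A y - B \sin{\left(y \right)}
Term by term:
  -2·u_y = - 6 A y^{2} - 2 B \cos{\left(y \right)}
  -2·(u_x)² = - 2 C^{2} \sin^{2}{\left(x \right)}
  -3·u_yy = - 18 A y + 3 B \sin{\left(y \right)}
So the left-hand side equals
  - 6 A y^{2} - 18 A y + 3 B \sin{\left(y \right)} - 2 B \cos{\left(y \right)} - 2 C^{2} \sin^{2}{\left(x \right)}
This must equal f(x, y) = 6 y^{2} + 18 y - 18 \sin^{2}{\left(x \right)} + 9 \sin{\left(y \right)} - 6 \cos{\left(y \right)} identically.
Matching coefficients of the independent functions:
  [y]:  - 18 A = 18
  [y^{2}]:  - 6 A = 6
  [\sin^{2}{\left(x \right)}]:  - 2 C^{2} = -18
  [\sin{\left(y \right)}]:  3 B = 9
  [\cos{\left(y \right)}]:  - 2 B = -6
These equations allow (A, B, C) = (-1, 3, -3) or (-1, 3, 3).
Impose the point condition(s):
  u(0, 0) = 3  ⟹  C = 3
Only A = -1, B = 3, C = 3 satisfies everything.
Hence u(x, y) = - y^{3} + 3 \sin{\left(y \right)} + 3 \cos{\left(x \right)}.

Answer: u(x, y) = - y^{3} + 3 \sin{\left(y \right)} + 3 \cos{\left(x \right)}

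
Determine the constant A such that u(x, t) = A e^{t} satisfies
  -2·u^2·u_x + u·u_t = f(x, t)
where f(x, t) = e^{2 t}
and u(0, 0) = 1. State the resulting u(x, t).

Substitute the ansatz u = A e^{t} into the left-hand side.
Derivatives of the ansatz:
  u_x = 0
  u_t = A e^{t}
Term by term:
  -2·u^2·u_x = 0
  u·u_t = A^{2} e^{2 t}
So the left-hand side equals
  A^{2} e^{2 t}
This must equal f(x, t) = e^{2 t} identically.
Matching coefficients of the independent functions:
  [e^{2 t}]:  A^{2} = 1
These equations allow (A) = (-1) or (1).
Impose the point condition(s):
  u(0, 0) = 1  ⟹  A = 1
Only A = 1 satisfies everything.
Hence u(x, t) = e^{t}.

Answer: u(x, t) = e^{t}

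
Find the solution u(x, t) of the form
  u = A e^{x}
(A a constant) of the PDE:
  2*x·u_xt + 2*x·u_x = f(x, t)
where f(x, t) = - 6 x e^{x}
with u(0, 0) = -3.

Substitute the ansatz u = A e^{x} into the left-hand side.
Derivatives of the ansatz:
  u_xt = 0
  u_x = A e^{x}
Term by term:
  2*x·u_xt = 0
  2*x·u_x = 2 A x e^{x}
So the left-hand side equals
  2 A x e^{x}
This must equal f(x, t) = - 6 x e^{x} identically.
Matching coefficients of the independent functions:
  [x e^{x}]:  2 A = -6
Solving: A = -3.
Check against the point condition:
  u(0, 0) = -3  ⟹  A = -3  ✓
Hence u(x, t) = - 3 e^{x}.

Answer: u(x, t) = - 3 e^{x}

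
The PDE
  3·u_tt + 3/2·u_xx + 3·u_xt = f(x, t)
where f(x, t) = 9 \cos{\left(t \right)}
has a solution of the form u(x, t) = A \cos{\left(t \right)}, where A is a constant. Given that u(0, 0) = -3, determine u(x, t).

Substitute the ansatz u = A \cos{\left(t \right)} into the left-hand side.
Derivatives of the ansatz:
  u_tt = - A \cos{\left(t \right)}
  u_xx = 0
  u_xt = 0
Term by term:
  3·u_tt = - 3 A \cos{\left(t \right)}
  3/2·u_xx = 0
  3·u_xt = 0
So the left-hand side equals
  - 3 A \cos{\left(t \right)}
This must equal f(x, t) = 9 \cos{\left(t \right)} identically.
Matching coefficients of the independent functions:
  [\cos{\left(t \right)}]:  - 3 A = 9
Solving: A = -3.
Check against the point condition:
  u(0, 0) = -3  ⟹  A = -3  ✓
Hence u(x, t) = - 3 \cos{\left(t \right)}.

Answer: u(x, t) = - 3 \cos{\left(t \right)}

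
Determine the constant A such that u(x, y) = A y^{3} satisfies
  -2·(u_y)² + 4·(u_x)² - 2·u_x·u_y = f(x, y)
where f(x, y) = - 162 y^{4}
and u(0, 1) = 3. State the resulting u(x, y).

Substitute the ansatz u = A y^{3} into the left-hand side.
Derivatives of the ansatz:
  u_y = 3 A y^{2}
  u_x = 0
Term by term:
  -2·(u_y)² = - 18 A^{2} y^{4}
  4·(u_x)² = 0
  -2·u_x·u_y = 0
So the left-hand side equals
  - 18 A^{2} y^{4}
This must equal f(x, y) = - 162 y^{4} identically.
Matching coefficients of the independent functions:
  [y^{4}]:  - 18 A^{2} = -162
These equations allow (A) = (-3) or (3).
Impose the point condition(s):
  u(0, 1) = 3  ⟹  A = 3
Only A = 3 satisfies everything.
Hence u(x, y) = 3 y^{3}.

Answer: u(x, y) = 3 y^{3}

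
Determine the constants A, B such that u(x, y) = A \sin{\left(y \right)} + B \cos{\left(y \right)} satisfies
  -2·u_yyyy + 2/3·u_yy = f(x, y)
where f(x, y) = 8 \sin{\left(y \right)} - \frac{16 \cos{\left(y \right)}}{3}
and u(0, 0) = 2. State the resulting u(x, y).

Answer: u(x, y) = - 3 \sin{\left(y \right)} + 2 \cos{\left(y \right)}

Derivation:
Substitute the ansatz u = A \sin{\left(y \right)} + B \cos{\left(y \right)} into the left-hand side.
Derivatives of the ansatz:
  u_yyyy = A \sin{\left(y \right)} + B \cos{\left(y \right)}
  u_yy = - A \sin{\left(y \right)} - B \cos{\left(y \right)}
Term by term:
  -2·u_yyyy = - 2 A \sin{\left(y \right)} - 2 B \cos{\left(y \right)}
  2/3·u_yy = - \frac{2 A \sin{\left(y \right)}}{3} - \frac{2 B \cos{\left(y \right)}}{3}
So the left-hand side equals
  - \frac{8 A \sin{\left(y \right)}}{3} - \frac{8 B \cos{\left(y \right)}}{3}
This must equal f(x, y) = 8 \sin{\left(y \right)} - \frac{16 \cos{\left(y \right)}}{3} identically.
Matching coefficients of the independent functions:
  [\sin{\left(y \right)}]:  - \frac{8 A}{3} = 8
  [\cos{\left(y \right)}]:  - \frac{8 B}{3} = - \frac{16}{3}
Solving: A = -3, B = 2.
Check against the point condition:
  u(0, 0) = 2  ⟹  B = 2  ✓
Hence u(x, y) = - 3 \sin{\left(y \right)} + 2 \cos{\left(y \right)}.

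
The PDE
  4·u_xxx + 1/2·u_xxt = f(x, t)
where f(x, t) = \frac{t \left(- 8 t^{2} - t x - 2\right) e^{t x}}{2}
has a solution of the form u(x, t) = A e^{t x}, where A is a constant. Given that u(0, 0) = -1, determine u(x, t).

Substitute the ansatz u = A e^{t x} into the left-hand side.
Derivatives of the ansatz:
  u_xxx = A t^{3} e^{t x}
  u_xxt = A t^{2} x e^{t x} + 2 A t e^{t x}
Term by term:
  4·u_xxx = 4 A t^{3} e^{t x}
  1/2·u_xxt = \frac{A t^{2} x e^{t x}}{2} + A t e^{t x}
So the left-hand side equals
  4 A t^{3} e^{t x} + \frac{A t^{2} x e^{t x}}{2} + A t e^{t x}
This must equal f(x, t) identically; expanded, f = - 4 t^{3} e^{t x} - \frac{t^{2} x e^{t x}}{2} - t e^{t x}.
Matching coefficients of the independent functions:
  [t e^{t x}]:  A = -1
  [t^{3} e^{t x}]:  4 A = -4
  [t^{2} x e^{t x}]:  \frac{A}{2} = - \frac{1}{2}
Solving: A = -1.
Check against the point condition:
  u(0, 0) = -1  ⟹  A = -1  ✓
Hence u(x, t) = - e^{t x}.

Answer: u(x, t) = - e^{t x}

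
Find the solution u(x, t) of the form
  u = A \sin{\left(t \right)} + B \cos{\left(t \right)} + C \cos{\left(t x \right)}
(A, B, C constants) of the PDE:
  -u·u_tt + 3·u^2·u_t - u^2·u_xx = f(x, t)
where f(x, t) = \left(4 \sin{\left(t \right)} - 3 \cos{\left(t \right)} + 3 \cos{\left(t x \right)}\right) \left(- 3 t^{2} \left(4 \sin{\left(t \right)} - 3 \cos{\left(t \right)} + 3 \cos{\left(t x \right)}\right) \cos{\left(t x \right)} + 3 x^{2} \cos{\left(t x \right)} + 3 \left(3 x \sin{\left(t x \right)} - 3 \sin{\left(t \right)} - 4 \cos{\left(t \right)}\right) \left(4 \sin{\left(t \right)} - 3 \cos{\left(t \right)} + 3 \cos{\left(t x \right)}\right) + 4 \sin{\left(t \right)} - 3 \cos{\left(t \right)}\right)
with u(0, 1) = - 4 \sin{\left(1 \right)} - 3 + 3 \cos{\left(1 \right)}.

Answer: u(x, t) = - 4 \sin{\left(t \right)} + 3 \cos{\left(t \right)} - 3 \cos{\left(t x \right)}

Derivation:
Substitute the ansatz u = A \sin{\left(t \right)} + B \cos{\left(t \right)} + C \cos{\left(t x \right)} into the left-hand side.
Derivatives of the ansatz:
  u_tt = - A \sin{\left(t \right)} - B \cos{\left(t \right)} - C x^{2} \cos{\left(t x \right)}
  u_t = A \cos{\left(t \right)} - B \sin{\left(t \right)} - C x \sin{\left(t x \right)}
  u_xx = - C t^{2} \cos{\left(t x \right)}
Term by term:
  -u·u_tt = A^{2} \sin^{2}{\left(t \right)} + 2 A B \sin{\left(t \right)} \cos{\left(t \right)} + A C x^{2} \sin{\left(t \right)} \cos{\left(t x \right)} + A C \sin{\left(t \right)} \cos{\left(t x \right)} + B^{2} \cos^{2}{\left(t \right)} + B C x^{2} \cos{\left(t \right)} \cos{\left(t x \right)} + B C \cos{\left(t \right)} \cos{\left(t x \right)} + C^{2} x^{2} \cos^{2}{\left(t x \right)}
  3·u^2·u_t = 3 A^{3} \sin^{2}{\left(t \right)} \cos{\left(t \right)} - 3 A^{2} B \sin^{3}{\left(t \right)} + 6 A^{2} B \sin{\left(t \right)} \cos^{2}{\left(t \right)} - 3 A^{2} C x \sin^{2}{\left(t \right)} \sin{\left(t x \right)} + 6 A^{2} C \sin{\left(t \right)} \cos{\left(t \right)} \cos{\left(t x \right)} - 6 A B^{2} \sin^{2}{\left(t \right)} \cos{\left(t \right)} + 3 A B^{2} \cos^{3}{\left(t \right)} - 6 A B C x \sin{\left(t \right)} \sin{\left(t x \right)} \cos{\left(t \right)} - 6 A B C \sin^{2}{\left(t \right)} \cos{\left(t x \right)} + 6 A B C \cos^{2}{\left(t \right)} \cos{\left(t x \right)} - 6 A C^{2} x \sin{\left(t \right)} \sin{\left(t x \right)} \cos{\left(t x \right)} + 3 A C^{2} \cos{\left(t \right)} \cos^{2}{\left(t x \right)} - 3 B^{3} \sin{\left(t \right)} \cos^{2}{\left(t \right)} - 3 B^{2} C x \sin{\left(t x \right)} \cos^{2}{\left(t \right)} - 6 B^{2} C \sin{\left(t \right)} \cos{\left(t \right)} \cos{\left(t x \right)} - 6 B C^{2} x \sin{\left(t x \right)} \cos{\left(t \right)} \cos{\left(t x \right)} - 3 B C^{2} \sin{\left(t \right)} \cos^{2}{\left(t x \right)} - 3 C^{3} x \sin{\left(t x \right)} \cos^{2}{\left(t x \right)}
  -u^2·u_xx = A^{2} C t^{2} \sin^{2}{\left(t \right)} \cos{\left(t x \right)} + 2 A B C t^{2} \sin{\left(t \right)} \cos{\left(t \right)} \cos{\left(t x \right)} + 2 A C^{2} t^{2} \sin{\left(t \right)} \cos^{2}{\left(t x \right)} + B^{2} C t^{2} \cos^{2}{\left(t \right)} \cos{\left(t x \right)} + 2 B C^{2} t^{2} \cos{\left(t \right)} \cos^{2}{\left(t x \right)} + C^{3} t^{2} \cos^{3}{\left(t x \right)}
Sum these and collect like terms in the independent variables.
This must equal f(x, t) identically; expanded, f = - 48 t^{2} \sin^{2}{\left(t \right)} \cos{\left(t x \right)} + 72 t^{2} \sin{\left(t \right)} \cos{\left(t \right)} \cos{\left(t x \right)} - 72 t^{2} \sin{\left(t \right)} \cos^{2}{\left(t x \right)} - 27 t^{2} \cos^{2}{\left(t \right)} \cos{\left(t x \right)} + 54 t^{2} \cos{\left(t \right)} \cos^{2}{\left(t x \right)} - 27 t^{2} \cos^{3}{\left(t x \right)} + 12 x^{2} \sin{\left(t \right)} \cos{\left(t x \right)} - 9 x^{2} \cos{\left(t \right)} \cos{\left(t x \right)} + 9 x^{2} \cos^{2}{\left(t x \right)} + 144 x \sin^{2}{\left(t \right)} \sin{\left(t x \right)} - 216 x \sin{\left(t \right)} \sin{\left(t x \right)} \cos{\left(t \right)} + 216 x \sin{\left(t \right)} \sin{\left(t x \right)} \cos{\left(t x \right)} + 81 x \sin{\left(t x \right)} \cos^{2}{\left(t \right)} - 162 x \sin{\left(t x \right)} \cos{\left(t \right)} \cos{\left(t x \right)} + 81 x \sin{\left(t x \right)} \cos^{2}{\left(t x \right)} - 144 \sin^{3}{\left(t \right)} + 24 \sin^{2}{\left(t \right)} \cos{\left(t \right)} - 216 \sin^{2}{\left(t \right)} \cos{\left(t x \right)} + 16 \sin^{2}{\left(t \right)} + 207 \sin{\left(t \right)} \cos^{2}{\left(t \right)} - 126 \sin{\left(t \right)} \cos{\left(t \right)} \cos{\left(t x \right)} - 24 \sin{\left(t \right)} \cos{\left(t \right)} - 81 \sin{\left(t \right)} \cos^{2}{\left(t x \right)} + 12 \sin{\left(t \right)} \cos{\left(t x \right)} - 108 \cos^{3}{\left(t \right)} + 216 \cos^{2}{\left(t \right)} \cos{\left(t x \right)} + 9 \cos^{2}{\left(t \right)} - 108 \cos{\left(t \right)} \cos^{2}{\left(t x \right)} - 9 \cos{\left(t \right)} \cos{\left(t x \right)}.
Matching coefficients of the independent functions:
(each divided by its leading coefficient; functions giving the same equation are listed together)
  [t^{2} \cos^{3}{\left(t x \right)}, x \sin{\left(t x \right)} \cos^{2}{\left(t x \right)}]:  C^{3} + 27 = 0
  [x^{2} \cos^{2}{\left(t x \right)}]:  C^{2} - 9 = 0
  [\sin{\left(t \right)} \cos{\left(t \right)}]:  A B + 12 = 0
  [\sin{\left(t \right)} \cos^{2}{\left(t \right)}]:  A^{2} B - \frac{B^{3}}{2} - \frac{69}{2} = 0
  [\sin{\left(t \right)} \cos{\left(t x \right)}, x^{2} \sin{\left(t \right)} \cos{\left(t x \right)}]:  A C - 12 = 0
  [\sin{\left(t \right)} \cos^{2}{\left(t x \right)}, t^{2} \cos{\left(t \right)} \cos^{2}{\left(t x \right)}, x \sin{\left(t x \right)} \cos{\left(t \right)} \cos{\left(t x \right)}]:  B C^{2} - 27 = 0
  [\sin^{2}{\left(t \right)} \cos{\left(t \right)}]:  A^{3} - 2 A B^{2} - 8 = 0
  [\sin^{2}{\left(t \right)} \cos{\left(t x \right)}, \cos^{2}{\left(t \right)} \cos{\left(t x \right)}, t^{2} \sin{\left(t \right)} \cos{\left(t \right)} \cos{\left(t x \right)}, …]:  A B C - 36 = 0
  [\cos{\left(t \right)} \cos{\left(t x \right)}, x^{2} \cos{\left(t \right)} \cos{\left(t x \right)}]:  B C + 9 = 0
  [\cos{\left(t \right)} \cos^{2}{\left(t x \right)}, t^{2} \sin{\left(t \right)} \cos^{2}{\left(t x \right)}, x \sin{\left(t \right)} \sin{\left(t x \right)} \cos{\left(t x \right)}]:  A C^{2} + 36 = 0
  [t^{2} \sin^{2}{\left(t \right)} \cos{\left(t x \right)}, x \sin^{2}{\left(t \right)} \sin{\left(t x \right)}]:  A^{2} C + 48 = 0
  [t^{2} \cos^{2}{\left(t \right)} \cos{\left(t x \right)}, x \sin{\left(t x \right)} \cos^{2}{\left(t \right)}]:  B^{2} C + 27 = 0
  [\sin{\left(t \right)} \cos{\left(t \right)} \cos{\left(t x \right)}]:  A^{2} C - B^{2} C + 21 = 0
  [\sin^{2}{\left(t \right)}]:  A^{2} - 16 = 0
  [\sin^{3}{\left(t \right)}]:  A^{2} B - 48 = 0
  [\cos^{2}{\left(t \right)}]:  B^{2} - 9 = 0
  [\cos^{3}{\left(t \right)}]:  A B^{2} + 36 = 0
Solving: A = -4, B = 3, C = -3.
Check against the point condition:
  u(0, 1) = - 4 \sin{\left(1 \right)} - 3 + 3 \cos{\left(1 \right)}  ⟹  A \sin{\left(1 \right)} + B \cos{\left(1 \right)} + C = - 4 \sin{\left(1 \right)} - 3 + 3 \cos{\left(1 \right)}  ✓
Hence u(x, t) = - 4 \sin{\left(t \right)} + 3 \cos{\left(t \right)} - 3 \cos{\left(t x \right)}.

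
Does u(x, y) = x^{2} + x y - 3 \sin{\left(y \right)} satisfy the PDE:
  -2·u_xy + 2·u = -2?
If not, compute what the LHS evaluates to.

Answer: No, the LHS evaluates to 2 x^{2} + 2 x y - 6 \sin{\left(y \right)} - 2

Derivation:
Evaluate each term of the left-hand side for u = x^{2} + x y - 3 \sin{\left(y \right)}.
Derivatives:
  u_xy = 1
Terms:
  -2·u_xy = -2
  2·u = 2 x^{2} + 2 x y - 6 \sin{\left(y \right)}
Sum: LHS = 2 x^{2} + 2 x y - 6 \sin{\left(y \right)} - 2
Given right-hand side: -2. Difference LHS − RHS = 2 x^{2} + 2 x y - 6 \sin{\left(y \right)} ≠ 0, so u is not a solution.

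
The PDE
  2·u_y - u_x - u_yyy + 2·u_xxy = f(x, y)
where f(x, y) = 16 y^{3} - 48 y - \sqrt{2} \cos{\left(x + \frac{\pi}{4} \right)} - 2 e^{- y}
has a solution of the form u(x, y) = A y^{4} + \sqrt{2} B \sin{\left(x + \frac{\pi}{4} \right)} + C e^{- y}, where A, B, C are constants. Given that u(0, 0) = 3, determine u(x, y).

Answer: u(x, y) = 2 y^{4} + \sqrt{2} \sin{\left(x + \frac{\pi}{4} \right)} + 2 e^{- y}

Derivation:
Substitute the ansatz u = A y^{4} + \sqrt{2} B \sin{\left(x + \frac{\pi}{4} \right)} + C e^{- y} into the left-hand side.
Derivatives of the ansatz:
  u_y = 4 A y^{3} - C e^{- y}
  u_x = \sqrt{2} B \cos{\left(x + \frac{\pi}{4} \right)}
  u_yyy = 24 A y - C e^{- y}
  u_xxy = 0
Term by term:
  2·u_y = 8 A y^{3} - 2 C e^{- y}
  -u_x = - \sqrt{2} B \cos{\left(x + \frac{\pi}{4} \right)}
  -u_yyy = - 24 A y + C e^{- y}
  2·u_xxy = 0
So the left-hand side equals
  8 A y^{3} - 24 A y - \sqrt{2} B \cos{\left(x + \frac{\pi}{4} \right)} - C e^{- y}
This must equal f(x, y) = 16 y^{3} - 48 y - \sqrt{2} \cos{\left(x + \frac{\pi}{4} \right)} - 2 e^{- y} identically.
Matching coefficients of the independent functions:
  [y]:  - 24 A = -48
  [y^{3}]:  8 A = 16
  [\sqrt{2} \cos{\left(x + \frac{\pi}{4} \right)}]:  - B = -1
  [e^{- y}]:  - C = -2
Solving: A = 2, B = 1, C = 2.
Check against the point condition:
  u(0, 0) = 3  ⟹  B + C = 3  ✓
Hence u(x, y) = 2 y^{4} + \sqrt{2} \sin{\left(x + \frac{\pi}{4} \right)} + 2 e^{- y}.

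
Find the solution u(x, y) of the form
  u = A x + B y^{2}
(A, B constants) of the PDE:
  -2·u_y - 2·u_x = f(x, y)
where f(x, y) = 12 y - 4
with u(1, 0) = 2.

Answer: u(x, y) = 2 x - 3 y^{2}

Derivation:
Substitute the ansatz u = A x + B y^{2} into the left-hand side.
Derivatives of the ansatz:
  u_y = 2 B y
  u_x = A
Term by term:
  -2·u_y = - 4 B y
  -2·u_x = - 2 A
So the left-hand side equals
  - 2 A - 4 B y
This must equal f(x, y) = 12 y - 4 identically.
Matching coefficients of the independent functions:
  [constant term]:  - 2 A = -4
  [y]:  - 4 B = 12
Solving: A = 2, B = -3.
Check against the point condition:
  u(1, 0) = 2  ⟹  A = 2  ✓
Hence u(x, y) = 2 x - 3 y^{2}.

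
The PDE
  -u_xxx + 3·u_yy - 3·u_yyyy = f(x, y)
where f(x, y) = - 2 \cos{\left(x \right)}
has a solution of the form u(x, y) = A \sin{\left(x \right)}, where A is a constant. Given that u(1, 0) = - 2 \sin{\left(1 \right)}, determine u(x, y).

Answer: u(x, y) = - 2 \sin{\left(x \right)}

Derivation:
Substitute the ansatz u = A \sin{\left(x \right)} into the left-hand side.
Derivatives of the ansatz:
  u_xxx = - A \cos{\left(x \right)}
  u_yy = 0
  u_yyyy = 0
Term by term:
  -u_xxx = A \cos{\left(x \right)}
  3·u_yy = 0
  -3·u_yyyy = 0
So the left-hand side equals
  A \cos{\left(x \right)}
This must equal f(x, y) = - 2 \cos{\left(x \right)} identically.
Matching coefficients of the independent functions:
  [\cos{\left(x \right)}]:  A = -2
Solving: A = -2.
Check against the point condition:
  u(1, 0) = - 2 \sin{\left(1 \right)}  ⟹  A \sin{\left(1 \right)} = - 2 \sin{\left(1 \right)}  ✓
Hence u(x, y) = - 2 \sin{\left(x \right)}.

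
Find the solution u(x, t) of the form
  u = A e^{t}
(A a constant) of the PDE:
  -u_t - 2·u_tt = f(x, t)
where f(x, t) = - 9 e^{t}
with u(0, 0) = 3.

Substitute the ansatz u = A e^{t} into the left-hand side.
Derivatives of the ansatz:
  u_t = A e^{t}
  u_tt = A e^{t}
Term by term:
  -u_t = - A e^{t}
  -2·u_tt = - 2 A e^{t}
So the left-hand side equals
  - 3 A e^{t}
This must equal f(x, t) = - 9 e^{t} identically.
Matching coefficients of the independent functions:
  [e^{t}]:  - 3 A = -9
Solving: A = 3.
Check against the point condition:
  u(0, 0) = 3  ⟹  A = 3  ✓
Hence u(x, t) = 3 e^{t}.

Answer: u(x, t) = 3 e^{t}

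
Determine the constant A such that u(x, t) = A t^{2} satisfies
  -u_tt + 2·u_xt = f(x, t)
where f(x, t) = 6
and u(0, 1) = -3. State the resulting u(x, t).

Answer: u(x, t) = - 3 t^{2}

Derivation:
Substitute the ansatz u = A t^{2} into the left-hand side.
Derivatives of the ansatz:
  u_tt = 2 A
  u_xt = 0
Term by term:
  -u_tt = - 2 A
  2·u_xt = 0
So the left-hand side equals
  - 2 A
This must equal f(x, t) = 6 identically.
Matching coefficients of the independent functions:
  [constant term]:  - 2 A = 6
Solving: A = -3.
Check against the point condition:
  u(0, 1) = -3  ⟹  A = -3  ✓
Hence u(x, t) = - 3 t^{2}.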